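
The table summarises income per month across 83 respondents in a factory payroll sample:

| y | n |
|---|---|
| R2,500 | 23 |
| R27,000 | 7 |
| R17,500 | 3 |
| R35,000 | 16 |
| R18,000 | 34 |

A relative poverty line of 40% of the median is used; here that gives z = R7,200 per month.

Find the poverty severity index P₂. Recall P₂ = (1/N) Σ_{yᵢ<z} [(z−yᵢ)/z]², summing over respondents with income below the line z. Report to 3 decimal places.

0.118

Below the line: 23×R2,500 (q = 23 of N = 83).
Relative gaps: (7200−2500)/7200 = 0.6528 (×23).
Squared: 0.4261 (×23).
Sum = 9.800733; P₂ = 9.800733 / 83 = 0.118.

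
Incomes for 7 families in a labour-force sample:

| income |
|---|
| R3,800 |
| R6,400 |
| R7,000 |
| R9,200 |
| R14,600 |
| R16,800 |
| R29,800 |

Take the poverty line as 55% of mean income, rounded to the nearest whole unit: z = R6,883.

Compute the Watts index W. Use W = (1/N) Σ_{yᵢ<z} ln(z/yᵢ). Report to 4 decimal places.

Below z: R3,800, R6,400 (q = 2 of N = 7).
Log shortfalls: ln(6883/3800) = 0.5941; ln(6883/6400) = 0.0728.
W = 0.666810 / 7 = 0.0953.

0.0953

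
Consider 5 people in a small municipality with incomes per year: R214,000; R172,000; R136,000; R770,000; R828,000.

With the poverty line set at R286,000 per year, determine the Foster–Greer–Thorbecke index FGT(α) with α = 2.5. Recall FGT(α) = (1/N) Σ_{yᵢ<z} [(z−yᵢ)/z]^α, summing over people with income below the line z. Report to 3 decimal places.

Incomes under z: R136,000, R172,000, R214,000 (q = 3 of N = 5).
Normalized shortfalls: (286000−136000)/286000 = 0.5245; (286000−172000)/286000 = 0.3986; (286000−214000)/286000 = 0.2517.
Raised to α = 2.5: 0.19921; 0.10031; 0.03180.
Sum = 0.331321; FGT(2.5) = 0.331321 / 5 = 0.066.

0.066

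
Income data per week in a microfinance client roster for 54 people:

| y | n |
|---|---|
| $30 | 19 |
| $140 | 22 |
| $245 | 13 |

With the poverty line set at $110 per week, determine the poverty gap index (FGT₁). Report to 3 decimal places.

0.256

Below z: 19×$30 (q = 19 of N = 54).
Gap ratios (z−y)/z: (110−30)/110 = 0.7273 (×19).
Sum of shortfalls = 13.818182; P₁ averages over all N: 13.818182 / 54 = 0.256.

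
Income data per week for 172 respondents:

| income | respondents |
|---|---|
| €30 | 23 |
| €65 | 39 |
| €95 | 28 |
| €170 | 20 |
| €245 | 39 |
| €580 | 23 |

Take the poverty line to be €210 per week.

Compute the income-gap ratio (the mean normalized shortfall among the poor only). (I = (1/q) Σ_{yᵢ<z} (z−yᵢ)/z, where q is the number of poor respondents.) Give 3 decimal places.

Incomes under z: 23×€30, 39×€65, 28×€95, 20×€170 (q = 110 of N = 172).
Shortfall ratios (z−y)/z: 0.8571 (×23), 0.6905 (×39), 0.5476 (×28), 0.1905 (×20); sum = 65.785714.
The income-gap ratio divides by q (the poor only): 65.785714 / 110 = 0.598.

0.598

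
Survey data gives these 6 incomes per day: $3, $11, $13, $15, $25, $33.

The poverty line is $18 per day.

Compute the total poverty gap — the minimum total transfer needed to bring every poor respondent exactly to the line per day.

Below the line: $3, $11, $13, $15 (q = 4 of N = 6).
Individual gaps: 18−3 = 15; 18−11 = 7; 18−13 = 5; 18−15 = 3.
Aggregate gap = $30.

$30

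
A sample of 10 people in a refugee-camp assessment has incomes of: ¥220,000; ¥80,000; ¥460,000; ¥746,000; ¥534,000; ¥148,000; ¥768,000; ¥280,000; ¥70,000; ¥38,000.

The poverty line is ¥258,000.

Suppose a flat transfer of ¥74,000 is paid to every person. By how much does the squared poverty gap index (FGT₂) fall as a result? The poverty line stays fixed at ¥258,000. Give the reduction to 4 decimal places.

Before: below the line — ¥38,000, ¥70,000, ¥80,000, ¥148,000, ¥220,000; squared poverty gap index (FGT₂) = 0.193756.
After the ¥74,000 transfer: below the line — ¥112,000, ¥144,000, ¥154,000, ¥222,000; squared poverty gap index (FGT₂) = 0.069743.
Reduction = 0.193756 − 0.069743 = 0.1240.

0.1240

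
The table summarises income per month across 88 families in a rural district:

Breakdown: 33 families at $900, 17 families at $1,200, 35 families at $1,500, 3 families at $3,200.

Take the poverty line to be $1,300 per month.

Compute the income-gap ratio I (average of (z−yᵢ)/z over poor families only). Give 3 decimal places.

0.229

Poor units: 33×$900, 17×$1,200 (q = 50 of N = 88).
Relative gaps: 0.3077 (×33), 0.0769 (×17); sum = 11.461538.
The income-gap ratio divides by q (the poor only): 11.461538 / 50 = 0.229.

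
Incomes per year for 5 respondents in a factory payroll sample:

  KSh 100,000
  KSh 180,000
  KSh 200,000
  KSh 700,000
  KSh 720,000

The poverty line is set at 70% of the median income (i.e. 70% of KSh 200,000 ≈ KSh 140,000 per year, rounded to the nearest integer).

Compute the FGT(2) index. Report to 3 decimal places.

0.016

Below z: KSh 100,000 (q = 1 of N = 5).
Shortfall ratios: (140000−100000)/140000 = 0.2857.
Squared: 0.0816.
Sum = 0.081633; P₂ = 0.081633 / 5 = 0.016.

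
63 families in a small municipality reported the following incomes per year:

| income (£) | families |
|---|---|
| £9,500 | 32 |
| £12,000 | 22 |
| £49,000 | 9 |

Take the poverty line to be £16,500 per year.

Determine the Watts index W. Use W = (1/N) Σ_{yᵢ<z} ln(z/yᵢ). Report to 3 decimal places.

Below z: 32×£9,500, 22×£12,000 (q = 54 of N = 63).
Log shortfalls: ln(16500/9500) = 0.5521 (×32); ln(16500/12000) = 0.3185 (×22).
W = 24.672177 / 63 = 0.392.

0.392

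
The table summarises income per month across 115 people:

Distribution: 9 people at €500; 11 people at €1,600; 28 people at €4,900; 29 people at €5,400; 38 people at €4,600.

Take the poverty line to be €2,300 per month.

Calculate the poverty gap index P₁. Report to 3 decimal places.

0.090

Below the line: 9×€500, 11×€1,600 (q = 20 of N = 115).
Relative gaps: (2300−500)/2300 = 0.7826 (×9); (2300−1600)/2300 = 0.3043 (×11).
Σ = 10.391304. Dividing by the full population N = 115 gives P₁ = 0.090.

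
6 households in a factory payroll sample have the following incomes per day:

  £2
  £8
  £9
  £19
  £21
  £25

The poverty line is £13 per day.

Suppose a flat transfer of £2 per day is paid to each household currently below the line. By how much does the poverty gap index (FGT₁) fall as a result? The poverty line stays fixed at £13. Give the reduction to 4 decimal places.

Before: below the line — £2, £8, £9; poverty gap index (FGT₁) = 0.256410.
After the £2 transfer: below the line — £4, £10, £11; poverty gap index (FGT₁) = 0.179487.
Reduction = 0.256410 − 0.179487 = 0.0769.

0.0769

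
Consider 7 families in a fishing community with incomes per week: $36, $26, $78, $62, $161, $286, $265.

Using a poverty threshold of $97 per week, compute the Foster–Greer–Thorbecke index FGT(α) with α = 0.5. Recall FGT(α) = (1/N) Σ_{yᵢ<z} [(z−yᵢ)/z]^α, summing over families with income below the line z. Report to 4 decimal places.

0.3845

Poor units: $26, $36, $62, $78 (q = 4 of N = 7).
Shortfall ratios: (97−26)/97 = 0.7320; (97−36)/97 = 0.6289; (97−62)/97 = 0.3608; (97−78)/97 = 0.1959.
Raised to α = 0.5: 0.85555; 0.79301; 0.60069; 0.44258.
Sum = 2.691823; FGT(0.5) = 2.691823 / 7 = 0.3845.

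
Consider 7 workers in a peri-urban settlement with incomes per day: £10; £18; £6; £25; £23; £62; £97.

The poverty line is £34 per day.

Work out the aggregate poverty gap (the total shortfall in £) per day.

£88

Poor units: £6, £10, £18, £23, £25 (q = 5 of N = 7).
Individual gaps: 34−6 = 28; 34−10 = 24; 34−18 = 16; 34−23 = 11; 34−25 = 9.
Aggregate gap = £88.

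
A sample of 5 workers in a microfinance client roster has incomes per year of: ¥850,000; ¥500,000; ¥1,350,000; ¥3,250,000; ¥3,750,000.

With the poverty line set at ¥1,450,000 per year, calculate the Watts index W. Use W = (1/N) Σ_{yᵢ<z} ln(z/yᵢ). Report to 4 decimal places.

0.3341

Below the line: ¥500,000, ¥850,000, ¥1,350,000 (q = 3 of N = 5).
Log gaps: ln(1450000/500000) = 1.0647; ln(1450000/850000) = 0.5341; ln(1450000/1350000) = 0.0715.
W = 1.670252 / 5 = 0.3341.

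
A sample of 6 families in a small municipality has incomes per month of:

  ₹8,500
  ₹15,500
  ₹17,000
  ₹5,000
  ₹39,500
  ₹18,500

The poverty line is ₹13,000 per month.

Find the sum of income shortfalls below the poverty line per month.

Below the line: ₹5,000, ₹8,500 (q = 2 of N = 6).
Individual gaps: 13000−5000 = 8000; 13000−8500 = 4500.
Aggregate gap = ₹12,500.

₹12,500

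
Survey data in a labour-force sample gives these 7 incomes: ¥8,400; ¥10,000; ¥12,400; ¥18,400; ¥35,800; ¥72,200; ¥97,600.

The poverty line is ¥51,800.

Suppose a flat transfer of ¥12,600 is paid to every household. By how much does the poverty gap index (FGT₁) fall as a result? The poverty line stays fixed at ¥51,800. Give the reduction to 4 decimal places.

0.1737

Before: below the line — ¥8,400, ¥10,000, ¥12,400, ¥18,400, ¥35,800; poverty gap index (FGT₁) = 0.479868.
After the ¥12,600 transfer: below the line — ¥21,000, ¥22,600, ¥25,000, ¥31,000, ¥48,400; poverty gap index (FGT₁) = 0.306122.
Reduction = 0.479868 − 0.306122 = 0.1737.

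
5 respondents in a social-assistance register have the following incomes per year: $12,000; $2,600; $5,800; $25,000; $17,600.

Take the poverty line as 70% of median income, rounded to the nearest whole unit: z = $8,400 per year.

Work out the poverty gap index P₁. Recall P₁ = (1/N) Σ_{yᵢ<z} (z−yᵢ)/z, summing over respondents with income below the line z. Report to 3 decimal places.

Poor units: $2,600, $5,800 (q = 2 of N = 5).
Gap ratios (z−y)/z: (8400−2600)/8400 = 0.6905; (8400−5800)/8400 = 0.3095.
Σ = 1.000000. Dividing by the full population N = 5 gives P₁ = 0.200.

0.200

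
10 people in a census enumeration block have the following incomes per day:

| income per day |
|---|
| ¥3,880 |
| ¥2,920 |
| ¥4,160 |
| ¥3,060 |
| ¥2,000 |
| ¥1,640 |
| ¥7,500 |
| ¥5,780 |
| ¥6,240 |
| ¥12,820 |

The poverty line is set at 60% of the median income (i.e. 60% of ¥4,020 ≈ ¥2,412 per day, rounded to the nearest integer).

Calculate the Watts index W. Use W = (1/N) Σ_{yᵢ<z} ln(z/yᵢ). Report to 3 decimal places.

Below the line: ¥1,640, ¥2,000 (q = 2 of N = 10).
Log gaps: ln(2412/1640) = 0.3858; ln(2412/2000) = 0.1873.
W = 0.573069 / 10 = 0.057.

0.057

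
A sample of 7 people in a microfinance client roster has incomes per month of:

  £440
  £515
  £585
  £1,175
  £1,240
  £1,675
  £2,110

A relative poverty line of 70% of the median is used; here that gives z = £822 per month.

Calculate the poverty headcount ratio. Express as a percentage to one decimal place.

3 of the 7 people have income below £822.
H = 3/7 = 42.9%.

42.9%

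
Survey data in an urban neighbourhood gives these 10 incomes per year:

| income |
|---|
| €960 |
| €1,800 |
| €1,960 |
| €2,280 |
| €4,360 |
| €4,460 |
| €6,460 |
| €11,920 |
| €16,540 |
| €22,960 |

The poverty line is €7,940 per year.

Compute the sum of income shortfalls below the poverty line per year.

€33,300

Below the line: €960, €1,800, €1,960, €2,280, €4,360, €4,460, €6,460 (q = 7 of N = 10).
Individual gaps: 7940−960 = 6980; 7940−1800 = 6140; 7940−1960 = 5980; 7940−2280 = 5660; 7940−4360 = 3580; 7940−4460 = 3480; 7940−6460 = 1480.
Aggregate gap = €33,300.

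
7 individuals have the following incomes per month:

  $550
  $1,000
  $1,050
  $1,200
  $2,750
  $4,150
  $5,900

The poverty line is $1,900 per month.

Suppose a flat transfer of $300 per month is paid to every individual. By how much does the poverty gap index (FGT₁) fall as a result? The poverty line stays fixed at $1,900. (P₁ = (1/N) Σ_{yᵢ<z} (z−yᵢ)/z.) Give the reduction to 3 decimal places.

0.090

Before: below the line — $550, $1,000, $1,050, $1,200; poverty gap index (FGT₁) = 0.28571.
After the $300 transfer: below the line — $850, $1,300, $1,350, $1,500; poverty gap index (FGT₁) = 0.19549.
Reduction = 0.28571 − 0.19549 = 0.090.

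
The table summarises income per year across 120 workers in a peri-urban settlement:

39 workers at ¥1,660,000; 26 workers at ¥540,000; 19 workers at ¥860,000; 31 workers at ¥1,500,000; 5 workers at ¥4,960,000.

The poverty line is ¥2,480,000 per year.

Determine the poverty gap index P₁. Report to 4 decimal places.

Below z: 26×¥540,000, 19×¥860,000, 31×¥1,500,000, 39×¥1,660,000 (q = 115 of N = 120).
Normalized shortfalls: (2480000−540000)/2480000 = 0.7823 (×26); (2480000−860000)/2480000 = 0.6532 (×19); (2480000−1500000)/2480000 = 0.3952 (×31); (2480000−1660000)/2480000 = 0.3306 (×39).
Sum of shortfalls = 57.895161; P₁ averages over all N: 57.895161 / 120 = 0.4825.

0.4825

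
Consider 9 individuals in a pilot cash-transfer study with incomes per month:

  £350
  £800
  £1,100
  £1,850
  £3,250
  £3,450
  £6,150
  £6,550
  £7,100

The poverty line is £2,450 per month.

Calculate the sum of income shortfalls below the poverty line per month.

£5,700

Poor units: £350, £800, £1,100, £1,850 (q = 4 of N = 9).
Individual gaps: 2450−350 = 2100; 2450−800 = 1650; 2450−1100 = 1350; 2450−1850 = 600.
Aggregate gap = £5,700.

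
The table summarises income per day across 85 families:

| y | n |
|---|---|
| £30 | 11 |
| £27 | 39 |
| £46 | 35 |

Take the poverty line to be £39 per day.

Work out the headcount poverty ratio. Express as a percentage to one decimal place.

50 of the 85 families have income below £39.
H = 50/85 = 58.8%.

58.8%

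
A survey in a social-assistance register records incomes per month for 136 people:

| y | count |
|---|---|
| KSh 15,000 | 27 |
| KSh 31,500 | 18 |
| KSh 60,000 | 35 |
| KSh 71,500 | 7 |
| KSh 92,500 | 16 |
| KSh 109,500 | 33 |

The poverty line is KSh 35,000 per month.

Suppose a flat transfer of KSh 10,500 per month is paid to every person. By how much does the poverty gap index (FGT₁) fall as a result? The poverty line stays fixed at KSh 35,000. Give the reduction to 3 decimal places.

Before: below the line — 27×KSh 15,000, 18×KSh 31,500; poverty gap index (FGT₁) = 0.12668.
After the KSh 10,500 transfer: below the line — 27×KSh 25,500; poverty gap index (FGT₁) = 0.05389.
Reduction = 0.12668 − 0.05389 = 0.073.

0.073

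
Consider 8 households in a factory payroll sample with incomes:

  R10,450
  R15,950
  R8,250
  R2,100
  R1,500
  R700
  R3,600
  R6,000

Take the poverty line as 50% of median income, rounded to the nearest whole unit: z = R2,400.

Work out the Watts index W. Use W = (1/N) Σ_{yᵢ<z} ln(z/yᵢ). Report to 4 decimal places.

Below the line: R700, R1,500, R2,100 (q = 3 of N = 8).
ln(z/y) terms: ln(2400/700) = 1.2321; ln(2400/1500) = 0.4700; ln(2400/2100) = 0.1335.
W = 1.835679 / 8 = 0.2295.

0.2295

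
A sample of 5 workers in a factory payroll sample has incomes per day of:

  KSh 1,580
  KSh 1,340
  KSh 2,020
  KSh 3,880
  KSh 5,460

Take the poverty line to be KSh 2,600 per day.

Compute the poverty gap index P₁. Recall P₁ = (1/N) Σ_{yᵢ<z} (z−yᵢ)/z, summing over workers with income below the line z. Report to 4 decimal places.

0.2200

Incomes under z: KSh 1,340, KSh 1,580, KSh 2,020 (q = 3 of N = 5).
Relative gaps: (2600−1340)/2600 = 0.4846; (2600−1580)/2600 = 0.3923; (2600−2020)/2600 = 0.2231.
Sum of shortfalls = 1.100000; P₁ averages over all N: 1.100000 / 5 = 0.2200.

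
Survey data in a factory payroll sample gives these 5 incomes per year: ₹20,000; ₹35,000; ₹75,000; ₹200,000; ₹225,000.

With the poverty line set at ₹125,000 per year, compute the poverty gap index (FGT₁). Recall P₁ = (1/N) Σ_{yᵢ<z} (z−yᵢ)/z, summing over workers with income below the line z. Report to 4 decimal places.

Below the line: ₹20,000, ₹35,000, ₹75,000 (q = 3 of N = 5).
Normalized shortfalls: (125000−20000)/125000 = 0.8400; (125000−35000)/125000 = 0.7200; (125000−75000)/125000 = 0.4000.
Sum of shortfalls = 1.960000; P₁ averages over all N: 1.960000 / 5 = 0.3920.

0.3920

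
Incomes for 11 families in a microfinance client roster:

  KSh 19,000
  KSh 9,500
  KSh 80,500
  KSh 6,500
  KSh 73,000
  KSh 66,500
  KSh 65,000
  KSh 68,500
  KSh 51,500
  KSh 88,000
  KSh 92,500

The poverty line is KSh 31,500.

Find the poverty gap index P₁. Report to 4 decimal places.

Below z: KSh 6,500, KSh 9,500, KSh 19,000 (q = 3 of N = 11).
Gap ratios (z−y)/z: (31500−6500)/31500 = 0.7937; (31500−9500)/31500 = 0.6984; (31500−19000)/31500 = 0.3968.
Σ = 1.888889. Dividing by the full population N = 11 gives P₁ = 0.1717.

0.1717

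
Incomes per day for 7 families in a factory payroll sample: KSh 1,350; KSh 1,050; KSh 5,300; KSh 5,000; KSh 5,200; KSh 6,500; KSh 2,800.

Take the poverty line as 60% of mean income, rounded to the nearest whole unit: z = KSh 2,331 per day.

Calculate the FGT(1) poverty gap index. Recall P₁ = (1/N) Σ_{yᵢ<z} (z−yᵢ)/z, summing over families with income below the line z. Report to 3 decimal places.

Incomes under z: KSh 1,050, KSh 1,350 (q = 2 of N = 7).
Shortfall ratios: (2331−1050)/2331 = 0.5495; (2331−1350)/2331 = 0.4208.
Σ = 0.970399. Dividing by the full population N = 7 gives P₁ = 0.139.

0.139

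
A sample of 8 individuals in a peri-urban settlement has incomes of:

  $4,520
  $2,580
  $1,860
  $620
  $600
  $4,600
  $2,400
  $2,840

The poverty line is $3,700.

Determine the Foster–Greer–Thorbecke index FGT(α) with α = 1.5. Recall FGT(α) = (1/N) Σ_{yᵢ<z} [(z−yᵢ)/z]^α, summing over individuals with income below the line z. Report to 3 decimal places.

Below the line: $600, $620, $1,860, $2,400, $2,580, $2,840 (q = 6 of N = 8).
Shortfall ratios: (3700−600)/3700 = 0.8378; (3700−620)/3700 = 0.8324; (3700−1860)/3700 = 0.4973; (3700−2400)/3700 = 0.3514; (3700−2580)/3700 = 0.3027; (3700−2840)/3700 = 0.2324.
Raised to α = 1.5: 0.76690; 0.75949; 0.35069; 0.20826; 0.16654; 0.11206.
Sum = 2.363949; FGT(1.5) = 2.363949 / 8 = 0.295.

0.295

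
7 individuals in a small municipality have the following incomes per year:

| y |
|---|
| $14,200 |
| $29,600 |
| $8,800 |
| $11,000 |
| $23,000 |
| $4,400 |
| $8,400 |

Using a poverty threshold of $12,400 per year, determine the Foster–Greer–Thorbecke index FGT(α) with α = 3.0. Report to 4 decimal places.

Below z: $4,400, $8,400, $8,800, $11,000 (q = 4 of N = 7).
Normalized shortfalls: (12400−4400)/12400 = 0.6452; (12400−8400)/12400 = 0.3226; (12400−8800)/12400 = 0.2903; (12400−11000)/12400 = 0.1129.
Raised to α = 3.0: 0.26854; 0.03357; 0.02447; 0.00144.
Sum = 0.328014; FGT(3.0) = 0.328014 / 7 = 0.0469.

0.0469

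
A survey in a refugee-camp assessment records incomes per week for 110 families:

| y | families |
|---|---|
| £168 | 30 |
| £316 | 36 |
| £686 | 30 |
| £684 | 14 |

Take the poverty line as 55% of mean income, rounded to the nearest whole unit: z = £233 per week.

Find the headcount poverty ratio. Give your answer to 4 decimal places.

30 of the 110 families have income below £233.
H = 30/110 = 0.2727.

0.2727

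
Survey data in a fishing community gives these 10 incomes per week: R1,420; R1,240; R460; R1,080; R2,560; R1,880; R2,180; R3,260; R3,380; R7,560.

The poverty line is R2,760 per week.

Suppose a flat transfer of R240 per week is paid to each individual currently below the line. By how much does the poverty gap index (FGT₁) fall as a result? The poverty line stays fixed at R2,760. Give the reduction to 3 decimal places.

0.059

Before: below the line — R460, R1,080, R1,240, R1,420, R1,880, R2,180, R2,560; poverty gap index (FGT₁) = 0.30797.
After the R240 transfer: below the line — R700, R1,320, R1,480, R1,660, R2,120, R2,420; poverty gap index (FGT₁) = 0.24855.
Reduction = 0.30797 − 0.24855 = 0.059.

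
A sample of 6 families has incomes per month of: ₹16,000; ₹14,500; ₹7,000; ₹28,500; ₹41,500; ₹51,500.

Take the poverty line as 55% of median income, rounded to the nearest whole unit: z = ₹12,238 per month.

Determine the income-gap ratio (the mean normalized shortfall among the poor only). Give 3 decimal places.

0.428

Below z: ₹7,000 (q = 1 of N = 6).
Relative gaps: 0.4280; sum = 0.428011.
I averages over the q = 1 poor units only: 0.428011 / 1 = 0.428.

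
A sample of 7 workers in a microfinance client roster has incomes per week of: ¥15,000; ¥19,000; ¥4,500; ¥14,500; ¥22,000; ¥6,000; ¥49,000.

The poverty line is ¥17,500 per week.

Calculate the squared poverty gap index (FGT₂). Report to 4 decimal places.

Poor units: ¥4,500, ¥6,000, ¥14,500, ¥15,000 (q = 4 of N = 7).
Gap ratios (z−y)/z: (17500−4500)/17500 = 0.7429; (17500−6000)/17500 = 0.6571; (17500−14500)/17500 = 0.1714; (17500−15000)/17500 = 0.1429.
Squared: 0.5518; 0.4318; 0.0294; 0.0204.
Sum = 1.033469; P₂ = 1.033469 / 7 = 0.1476.

0.1476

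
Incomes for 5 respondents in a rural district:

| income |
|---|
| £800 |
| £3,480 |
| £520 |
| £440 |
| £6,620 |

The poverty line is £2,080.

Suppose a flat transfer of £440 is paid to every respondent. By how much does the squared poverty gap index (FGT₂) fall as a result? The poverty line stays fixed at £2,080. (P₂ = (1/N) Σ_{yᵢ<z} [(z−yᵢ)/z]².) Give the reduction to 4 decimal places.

Before: below the line — £440, £520, £800; squared poverty gap index (FGT₂) = 0.312574.
After the £440 transfer: below the line — £880, £960, £1,240; squared poverty gap index (FGT₂) = 0.157175.
Reduction = 0.312574 − 0.157175 = 0.1554.

0.1554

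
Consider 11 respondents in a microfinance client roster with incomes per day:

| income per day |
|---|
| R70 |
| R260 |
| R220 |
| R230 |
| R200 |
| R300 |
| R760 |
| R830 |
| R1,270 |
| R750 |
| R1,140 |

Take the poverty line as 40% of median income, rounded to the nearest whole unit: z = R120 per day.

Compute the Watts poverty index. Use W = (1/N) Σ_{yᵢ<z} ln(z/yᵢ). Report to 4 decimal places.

Below the line: R70 (q = 1 of N = 11).
ln(z/y) terms: ln(120/70) = 0.5390.
W = 0.538997 / 11 = 0.0490.

0.0490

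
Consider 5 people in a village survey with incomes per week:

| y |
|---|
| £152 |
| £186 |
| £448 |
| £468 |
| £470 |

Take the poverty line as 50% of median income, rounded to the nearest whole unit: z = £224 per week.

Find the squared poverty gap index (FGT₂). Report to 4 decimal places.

0.0264

Below the line: £152, £186 (q = 2 of N = 5).
Gap ratios (z−y)/z: (224−152)/224 = 0.3214; (224−186)/224 = 0.1696.
Squared: 0.1033; 0.0288.
Sum = 0.132095; P₂ = 0.132095 / 5 = 0.0264.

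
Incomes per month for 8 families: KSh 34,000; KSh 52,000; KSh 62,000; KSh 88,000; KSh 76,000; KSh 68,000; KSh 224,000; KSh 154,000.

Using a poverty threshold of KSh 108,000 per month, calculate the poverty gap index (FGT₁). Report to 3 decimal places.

Poor units: KSh 34,000, KSh 52,000, KSh 62,000, KSh 68,000, KSh 76,000, KSh 88,000 (q = 6 of N = 8).
Relative gaps: (108000−34000)/108000 = 0.6852; (108000−52000)/108000 = 0.5185; (108000−62000)/108000 = 0.4259; (108000−68000)/108000 = 0.3704; (108000−76000)/108000 = 0.2963; (108000−88000)/108000 = 0.1852.
Σ = 2.481481. Dividing by the full population N = 8 gives P₁ = 0.310.

0.310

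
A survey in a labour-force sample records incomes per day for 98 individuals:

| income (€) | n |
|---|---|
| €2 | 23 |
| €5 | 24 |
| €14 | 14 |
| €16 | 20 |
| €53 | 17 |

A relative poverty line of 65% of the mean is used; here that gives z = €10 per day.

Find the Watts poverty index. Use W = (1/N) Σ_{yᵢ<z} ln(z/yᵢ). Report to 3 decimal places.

0.547

Poor units: 23×€2, 24×€5 (q = 47 of N = 98).
Log shortfalls: ln(10/2) = 1.6094 (×23); ln(10/5) = 0.6931 (×24).
W = 53.652604 / 98 = 0.547.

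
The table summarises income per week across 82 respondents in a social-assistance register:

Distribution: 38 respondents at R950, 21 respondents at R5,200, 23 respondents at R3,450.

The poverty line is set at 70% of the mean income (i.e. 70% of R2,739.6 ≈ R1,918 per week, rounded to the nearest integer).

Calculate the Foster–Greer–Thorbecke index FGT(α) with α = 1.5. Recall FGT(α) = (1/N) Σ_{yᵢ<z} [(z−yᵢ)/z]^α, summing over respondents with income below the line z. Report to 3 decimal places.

0.166

Below the line: 38×R950 (q = 38 of N = 82).
Gap ratios (z−y)/z: (1918−950)/1918 = 0.5047 (×38).
Raised to α = 1.5: 0.35854 (×38).
Sum = 13.624599; FGT(1.5) = 13.624599 / 82 = 0.166.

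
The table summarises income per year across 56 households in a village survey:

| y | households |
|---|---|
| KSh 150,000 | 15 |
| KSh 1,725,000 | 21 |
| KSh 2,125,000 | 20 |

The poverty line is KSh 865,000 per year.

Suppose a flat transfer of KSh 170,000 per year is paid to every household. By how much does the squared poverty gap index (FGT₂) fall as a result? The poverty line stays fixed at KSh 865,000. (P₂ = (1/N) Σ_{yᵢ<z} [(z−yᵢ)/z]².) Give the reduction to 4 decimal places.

Before: below the line — 15×KSh 150,000; squared poverty gap index (FGT₂) = 0.183013.
After the KSh 170,000 transfer: below the line — 15×KSh 320,000; squared poverty gap index (FGT₂) = 0.106332.
Reduction = 0.183013 − 0.106332 = 0.0767.

0.0767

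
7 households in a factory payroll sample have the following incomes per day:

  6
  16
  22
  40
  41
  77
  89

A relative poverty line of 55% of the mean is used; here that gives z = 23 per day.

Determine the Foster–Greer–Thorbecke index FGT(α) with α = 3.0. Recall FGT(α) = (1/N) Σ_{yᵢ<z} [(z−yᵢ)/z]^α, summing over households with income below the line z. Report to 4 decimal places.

Below the line: 6, 16, 22 (q = 3 of N = 7).
Relative gaps: (23−6)/23 = 0.7391; (23−16)/23 = 0.3043; (23−22)/23 = 0.0435.
Raised to α = 3.0: 0.40380; 0.02819; 0.00008.
Sum = 0.432070; FGT(3.0) = 0.432070 / 7 = 0.0617.

0.0617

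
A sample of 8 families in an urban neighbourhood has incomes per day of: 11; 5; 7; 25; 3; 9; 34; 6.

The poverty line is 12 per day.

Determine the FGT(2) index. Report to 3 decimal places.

0.174

Incomes under z: 3, 5, 6, 7, 9, 11 (q = 6 of N = 8).
Normalized shortfalls: (12−3)/12 = 0.7500; (12−5)/12 = 0.5833; (12−6)/12 = 0.5000; (12−7)/12 = 0.4167; (12−9)/12 = 0.2500; (12−11)/12 = 0.0833.
Squared: 0.5625; 0.3403; 0.2500; 0.1736; 0.0625; 0.0069.
Sum = 1.395833; P₂ = 1.395833 / 8 = 0.174.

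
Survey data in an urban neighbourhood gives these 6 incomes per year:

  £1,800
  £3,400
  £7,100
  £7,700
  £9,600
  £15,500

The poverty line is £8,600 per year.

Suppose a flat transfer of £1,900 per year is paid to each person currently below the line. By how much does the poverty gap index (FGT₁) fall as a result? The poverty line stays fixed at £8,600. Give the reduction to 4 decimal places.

0.1202

Before: below the line — £1,800, £3,400, £7,100, £7,700; poverty gap index (FGT₁) = 0.279070.
After the £1,900 transfer: below the line — £3,700, £5,300; poverty gap index (FGT₁) = 0.158915.
Reduction = 0.279070 − 0.158915 = 0.1202.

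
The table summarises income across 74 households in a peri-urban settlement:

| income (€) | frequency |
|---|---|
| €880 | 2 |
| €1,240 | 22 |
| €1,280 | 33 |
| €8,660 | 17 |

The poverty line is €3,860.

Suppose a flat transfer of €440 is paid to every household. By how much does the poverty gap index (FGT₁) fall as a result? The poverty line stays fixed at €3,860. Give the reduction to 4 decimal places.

Before: below the line — 2×€880, 22×€1,240, 33×€1,280; poverty gap index (FGT₁) = 0.520725.
After the €440 transfer: below the line — 2×€1,320, 22×€1,680, 33×€1,720; poverty gap index (FGT₁) = 0.432923.
Reduction = 0.520725 − 0.432923 = 0.0878.

0.0878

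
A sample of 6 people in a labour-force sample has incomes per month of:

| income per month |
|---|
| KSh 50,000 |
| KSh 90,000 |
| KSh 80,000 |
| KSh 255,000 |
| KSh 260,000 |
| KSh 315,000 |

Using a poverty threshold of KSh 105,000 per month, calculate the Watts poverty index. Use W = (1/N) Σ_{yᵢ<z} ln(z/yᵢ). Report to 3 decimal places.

0.195

Below z: KSh 50,000, KSh 80,000, KSh 90,000 (q = 3 of N = 6).
ln(z/y) terms: ln(105000/50000) = 0.7419; ln(105000/80000) = 0.2719; ln(105000/90000) = 0.1542.
W = 1.168022 / 6 = 0.195.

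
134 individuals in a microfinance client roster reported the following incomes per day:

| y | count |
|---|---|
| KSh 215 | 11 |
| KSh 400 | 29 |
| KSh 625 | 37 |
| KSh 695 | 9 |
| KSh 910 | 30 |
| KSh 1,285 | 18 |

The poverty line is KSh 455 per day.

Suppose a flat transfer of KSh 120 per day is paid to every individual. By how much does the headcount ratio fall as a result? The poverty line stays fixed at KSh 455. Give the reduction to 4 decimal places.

Before: below the line — 11×KSh 215, 29×KSh 400; headcount ratio = 0.298507.
After the KSh 120 transfer: below the line — 11×KSh 335; headcount ratio = 0.082090.
Reduction = 0.298507 − 0.082090 = 0.2164.

0.2164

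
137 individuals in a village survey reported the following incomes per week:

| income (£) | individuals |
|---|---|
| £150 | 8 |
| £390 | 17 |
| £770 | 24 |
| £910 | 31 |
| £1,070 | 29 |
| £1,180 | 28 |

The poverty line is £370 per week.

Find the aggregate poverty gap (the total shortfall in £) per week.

£1,760

Poor units: 8×£150 (q = 8 of N = 137).
Individual gaps: 8×(370−150) = 1760.
Aggregate gap = £1,760.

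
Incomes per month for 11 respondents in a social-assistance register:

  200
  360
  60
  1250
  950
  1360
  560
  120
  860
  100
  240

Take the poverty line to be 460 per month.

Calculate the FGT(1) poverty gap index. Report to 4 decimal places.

0.3320

Below the line: 60, 100, 120, 200, 240, 360 (q = 6 of N = 11).
Shortfall ratios: (460−60)/460 = 0.8696; (460−100)/460 = 0.7826; (460−120)/460 = 0.7391; (460−200)/460 = 0.5652; (460−240)/460 = 0.4783; (460−360)/460 = 0.2174.
Σ = 3.652174. Dividing by the full population N = 11 gives P₁ = 0.3320.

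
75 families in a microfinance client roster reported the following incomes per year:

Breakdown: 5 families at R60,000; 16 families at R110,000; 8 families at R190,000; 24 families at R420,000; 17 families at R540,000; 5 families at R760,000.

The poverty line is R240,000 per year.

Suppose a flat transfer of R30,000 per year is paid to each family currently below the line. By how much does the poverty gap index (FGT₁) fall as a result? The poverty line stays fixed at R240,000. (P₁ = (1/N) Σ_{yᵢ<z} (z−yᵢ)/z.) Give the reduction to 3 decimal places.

0.048

Before: below the line — 5×R60,000, 16×R110,000, 8×R190,000; poverty gap index (FGT₁) = 0.18778.
After the R30,000 transfer: below the line — 5×R90,000, 16×R140,000, 8×R220,000; poverty gap index (FGT₁) = 0.13944.
Reduction = 0.18778 − 0.13944 = 0.048.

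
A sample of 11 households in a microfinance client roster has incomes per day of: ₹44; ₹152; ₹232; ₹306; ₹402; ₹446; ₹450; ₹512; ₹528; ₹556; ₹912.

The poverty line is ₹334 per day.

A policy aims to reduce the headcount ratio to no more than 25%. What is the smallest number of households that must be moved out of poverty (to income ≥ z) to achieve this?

4 of the 11 households are poor, so H = 4/11 = 0.364.
A headcount ratio of at most 25% allows at most ⌊0.25 × 11⌋ = 2 poor households.
So at least 4 − 2 = 2 must be lifted.

2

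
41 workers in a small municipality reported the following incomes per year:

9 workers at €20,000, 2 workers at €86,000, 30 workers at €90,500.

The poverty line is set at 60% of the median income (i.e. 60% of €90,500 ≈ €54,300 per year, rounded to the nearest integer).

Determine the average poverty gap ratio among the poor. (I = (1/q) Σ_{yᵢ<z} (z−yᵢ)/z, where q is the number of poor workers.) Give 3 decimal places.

0.632

Incomes under z: 9×€20,000 (q = 9 of N = 41).
Relative gaps: 0.6317 (×9); sum = 5.685083.
The income-gap ratio divides by q (the poor only): 5.685083 / 9 = 0.632.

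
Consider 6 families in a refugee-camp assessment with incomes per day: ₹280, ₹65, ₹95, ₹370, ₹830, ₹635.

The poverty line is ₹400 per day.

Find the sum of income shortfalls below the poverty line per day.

₹790

Below z: ₹65, ₹95, ₹280, ₹370 (q = 4 of N = 6).
Individual gaps: 400−65 = 335; 400−95 = 305; 400−280 = 120; 400−370 = 30.
Aggregate gap = ₹790.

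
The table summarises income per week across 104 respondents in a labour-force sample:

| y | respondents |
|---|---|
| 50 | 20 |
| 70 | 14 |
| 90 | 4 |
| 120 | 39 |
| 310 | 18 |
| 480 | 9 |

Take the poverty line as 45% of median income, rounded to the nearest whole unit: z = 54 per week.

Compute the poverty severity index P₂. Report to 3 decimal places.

Below z: 20×50 (q = 20 of N = 104).
Normalized shortfalls: (54−50)/54 = 0.0741 (×20).
Squared: 0.0055 (×20).
Sum = 0.109739; P₂ = 0.109739 / 104 = 0.001.

0.001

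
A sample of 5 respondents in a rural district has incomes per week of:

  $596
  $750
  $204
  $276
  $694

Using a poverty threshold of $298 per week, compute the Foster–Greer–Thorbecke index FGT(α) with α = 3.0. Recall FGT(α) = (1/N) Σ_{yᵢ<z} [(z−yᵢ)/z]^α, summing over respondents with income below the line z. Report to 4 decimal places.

0.0064

Below z: $204, $276 (q = 2 of N = 5).
Relative gaps: (298−204)/298 = 0.3154; (298−276)/298 = 0.0738.
Raised to α = 3.0: 0.03139; 0.00040.
Sum = 0.031788; FGT(3.0) = 0.031788 / 5 = 0.0064.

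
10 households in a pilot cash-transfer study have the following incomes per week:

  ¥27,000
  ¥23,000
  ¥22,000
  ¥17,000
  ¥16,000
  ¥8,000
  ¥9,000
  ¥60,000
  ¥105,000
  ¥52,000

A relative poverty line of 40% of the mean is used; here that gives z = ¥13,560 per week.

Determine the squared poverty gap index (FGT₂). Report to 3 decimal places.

0.028

Incomes under z: ¥8,000, ¥9,000 (q = 2 of N = 10).
Gap ratios (z−y)/z: (13560−8000)/13560 = 0.4100; (13560−9000)/13560 = 0.3363.
Squared: 0.1681; 0.1131.
Sum = 0.281211; P₂ = 0.281211 / 10 = 0.028.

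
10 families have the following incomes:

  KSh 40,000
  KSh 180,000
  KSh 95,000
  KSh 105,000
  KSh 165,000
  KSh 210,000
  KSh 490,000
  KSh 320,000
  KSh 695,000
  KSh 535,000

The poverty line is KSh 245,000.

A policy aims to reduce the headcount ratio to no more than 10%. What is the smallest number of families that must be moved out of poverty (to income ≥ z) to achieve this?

Currently q = 6 of N = 10 are below the line (H = 0.600).
A headcount ratio of at most 10% allows at most ⌊0.10 × 10⌋ = 1 poor families.
So at least 6 − 1 = 5 must be lifted.

5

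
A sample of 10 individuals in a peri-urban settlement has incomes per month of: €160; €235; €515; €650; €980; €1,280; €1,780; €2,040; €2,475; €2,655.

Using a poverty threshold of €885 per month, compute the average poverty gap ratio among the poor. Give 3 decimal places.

Below the line: €160, €235, €515, €650 (q = 4 of N = 10).
Shortfall ratios (z−y)/z: 0.8192, 0.7345, 0.4181, 0.2655; sum = 2.237288.
I averages over the q = 4 poor units only: 2.237288 / 4 = 0.559.

0.559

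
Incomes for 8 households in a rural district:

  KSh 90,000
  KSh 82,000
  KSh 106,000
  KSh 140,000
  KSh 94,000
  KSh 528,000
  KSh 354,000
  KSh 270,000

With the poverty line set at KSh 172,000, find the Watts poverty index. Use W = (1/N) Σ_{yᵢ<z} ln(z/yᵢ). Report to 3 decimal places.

Poor units: KSh 82,000, KSh 90,000, KSh 94,000, KSh 106,000, KSh 140,000 (q = 5 of N = 8).
ln(z/y) terms: ln(172000/82000) = 0.7408; ln(172000/90000) = 0.6477; ln(172000/94000) = 0.6042; ln(172000/106000) = 0.4841; ln(172000/140000) = 0.2059.
W = 2.682567 / 8 = 0.335.

0.335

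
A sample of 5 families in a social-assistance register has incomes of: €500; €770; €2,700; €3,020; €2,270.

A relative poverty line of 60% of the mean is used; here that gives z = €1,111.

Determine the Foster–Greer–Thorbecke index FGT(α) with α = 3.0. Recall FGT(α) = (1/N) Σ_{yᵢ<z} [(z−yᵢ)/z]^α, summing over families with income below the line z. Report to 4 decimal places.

0.0390

Incomes under z: €500, €770 (q = 2 of N = 5).
Shortfall ratios: (1111−500)/1111 = 0.5500; (1111−770)/1111 = 0.3069.
Raised to α = 3.0: 0.16633; 0.02891.
Sum = 0.195249; FGT(3.0) = 0.195249 / 5 = 0.0390.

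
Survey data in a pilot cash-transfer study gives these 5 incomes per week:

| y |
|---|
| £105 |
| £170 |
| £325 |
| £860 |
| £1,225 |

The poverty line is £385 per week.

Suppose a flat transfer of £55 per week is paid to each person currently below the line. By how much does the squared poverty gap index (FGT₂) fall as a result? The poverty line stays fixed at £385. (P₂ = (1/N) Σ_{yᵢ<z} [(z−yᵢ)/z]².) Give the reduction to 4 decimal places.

0.0701

Before: below the line — £105, £170, £325; squared poverty gap index (FGT₂) = 0.173014.
After the £55 transfer: below the line — £160, £225, £380; squared poverty gap index (FGT₂) = 0.102884.
Reduction = 0.173014 − 0.102884 = 0.0701.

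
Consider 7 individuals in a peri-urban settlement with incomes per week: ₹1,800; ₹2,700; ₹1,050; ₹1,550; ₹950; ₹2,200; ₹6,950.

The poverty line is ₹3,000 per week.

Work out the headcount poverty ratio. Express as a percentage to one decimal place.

85.7%

6 of the 7 individuals have income below ₹3,000.
H = 6/7 = 85.7%.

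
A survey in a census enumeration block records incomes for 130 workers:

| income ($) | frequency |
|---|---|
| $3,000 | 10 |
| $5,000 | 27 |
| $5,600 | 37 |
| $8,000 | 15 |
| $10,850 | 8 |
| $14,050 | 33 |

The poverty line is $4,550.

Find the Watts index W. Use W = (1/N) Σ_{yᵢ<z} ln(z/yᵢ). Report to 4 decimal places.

Below z: 10×$3,000 (q = 10 of N = 130).
Log shortfalls: ln(4550/3000) = 0.4165 (×10).
W = 4.165149 / 130 = 0.0320.

0.0320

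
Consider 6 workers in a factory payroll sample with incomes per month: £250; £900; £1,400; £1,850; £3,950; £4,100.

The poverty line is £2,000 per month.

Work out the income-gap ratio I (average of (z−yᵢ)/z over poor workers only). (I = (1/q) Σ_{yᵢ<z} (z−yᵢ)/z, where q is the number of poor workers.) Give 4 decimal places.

Incomes under z: £250, £900, £1,400, £1,850 (q = 4 of N = 6).
Relative gaps: 0.8750, 0.5500, 0.3000, 0.0750; sum = 1.800000.
The income-gap ratio divides by q (the poor only): 1.800000 / 4 = 0.4500.

0.4500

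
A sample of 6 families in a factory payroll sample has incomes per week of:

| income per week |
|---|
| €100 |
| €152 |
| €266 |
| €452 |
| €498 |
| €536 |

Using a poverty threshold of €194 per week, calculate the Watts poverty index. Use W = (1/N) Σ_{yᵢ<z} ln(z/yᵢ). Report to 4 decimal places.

0.1511

Below the line: €100, €152 (q = 2 of N = 6).
ln(z/y) terms: ln(194/100) = 0.6627; ln(194/152) = 0.2440.
W = 0.906666 / 6 = 0.1511.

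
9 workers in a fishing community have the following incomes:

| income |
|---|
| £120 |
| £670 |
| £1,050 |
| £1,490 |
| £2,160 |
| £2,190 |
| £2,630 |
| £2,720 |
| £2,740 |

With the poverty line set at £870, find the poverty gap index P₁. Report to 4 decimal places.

0.1213

Below the line: £120, £670 (q = 2 of N = 9).
Gap ratios (z−y)/z: (870−120)/870 = 0.8621; (870−670)/870 = 0.2299.
Σ = 1.091954. Dividing by the full population N = 9 gives P₁ = 0.1213.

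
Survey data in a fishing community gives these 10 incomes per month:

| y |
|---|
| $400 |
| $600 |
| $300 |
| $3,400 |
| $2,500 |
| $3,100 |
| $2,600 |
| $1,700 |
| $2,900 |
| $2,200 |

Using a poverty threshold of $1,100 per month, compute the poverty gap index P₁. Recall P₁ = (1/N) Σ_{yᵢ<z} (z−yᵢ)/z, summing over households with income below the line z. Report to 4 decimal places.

0.1818

Poor units: $300, $400, $600 (q = 3 of N = 10).
Normalized shortfalls: (1100−300)/1100 = 0.7273; (1100−400)/1100 = 0.6364; (1100−600)/1100 = 0.4545.
Sum of shortfalls = 1.818182; P₁ averages over all N: 1.818182 / 10 = 0.1818.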